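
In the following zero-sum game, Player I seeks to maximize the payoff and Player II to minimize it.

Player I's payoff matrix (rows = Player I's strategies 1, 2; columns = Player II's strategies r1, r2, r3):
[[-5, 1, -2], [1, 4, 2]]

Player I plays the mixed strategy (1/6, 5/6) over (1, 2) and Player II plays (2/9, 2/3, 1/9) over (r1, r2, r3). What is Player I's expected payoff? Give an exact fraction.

67/27

Against (2/9, 2/3, 1/9), each row's expected payoff is 1: -2/3; 2: 28/9.
Taking the (1/6, 5/6)-weighted average: (1/6)·(-2/3) + (5/6)·(28/9) = 67/27.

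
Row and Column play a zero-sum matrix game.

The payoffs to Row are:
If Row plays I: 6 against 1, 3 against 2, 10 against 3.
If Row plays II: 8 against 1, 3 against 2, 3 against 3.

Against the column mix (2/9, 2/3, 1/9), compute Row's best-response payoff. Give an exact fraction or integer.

I: (6)·(2/9) + (3)·(2/3) + (10)·(1/9) = 40/9.
II: (8)·(2/9) + (3)·(2/3) + (3)·(1/9) = 37/9.
The best pure response is I with expected payoff 40/9.

40/9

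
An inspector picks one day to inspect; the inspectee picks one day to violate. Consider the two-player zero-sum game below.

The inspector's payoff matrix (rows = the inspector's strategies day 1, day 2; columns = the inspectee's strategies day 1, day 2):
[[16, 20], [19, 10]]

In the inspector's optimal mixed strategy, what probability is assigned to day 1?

9/13

Row minima are 16 and 10, so the inspector's maximin is 16; column maxima are 19 and 20, so the inspectee's minimax is 19. These differ, so the equilibrium is in mixed strategies.
Let the inspector play day 1 with probability p. The inspectee is indifferent when 16p + 19(1−p) = 20p + 10(1−p), giving p = 9/13.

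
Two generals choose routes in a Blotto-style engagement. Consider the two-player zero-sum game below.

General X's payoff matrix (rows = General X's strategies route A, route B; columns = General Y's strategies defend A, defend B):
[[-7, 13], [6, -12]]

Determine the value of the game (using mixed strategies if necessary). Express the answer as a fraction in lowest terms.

-3/19

Row minima are -7 and -12, so General X's maximin is -7; column maxima are 6 and 13, so General Y's minimax is 6. These differ, so the equilibrium is in mixed strategies.
Let General X play route A with probability p. General Y is indifferent when −7p + 6(1−p) = 13p − 12(1−p), giving p = 9/19.
Let General Y play defend A with probability q. General X is indifferent when −7q + 13(1−q) = 6q − 12(1−q), giving q = 25/38.
The value is -7·(25/38) + (13)·(13/38) = -3/19.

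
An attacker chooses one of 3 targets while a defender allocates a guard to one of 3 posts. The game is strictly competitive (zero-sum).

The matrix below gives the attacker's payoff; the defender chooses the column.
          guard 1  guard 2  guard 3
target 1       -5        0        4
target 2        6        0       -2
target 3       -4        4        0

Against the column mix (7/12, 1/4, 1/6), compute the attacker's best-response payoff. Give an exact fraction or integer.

target 1: (-5)·(7/12) + (0)·(1/4) + (4)·(1/6) = -9/4.
target 2: (6)·(7/12) + (0)·(1/4) + (-2)·(1/6) = 19/6.
target 3: (-4)·(7/12) + (4)·(1/4) + (0)·(1/6) = -4/3.
The best pure response is target 2 with expected payoff 19/6.

19/6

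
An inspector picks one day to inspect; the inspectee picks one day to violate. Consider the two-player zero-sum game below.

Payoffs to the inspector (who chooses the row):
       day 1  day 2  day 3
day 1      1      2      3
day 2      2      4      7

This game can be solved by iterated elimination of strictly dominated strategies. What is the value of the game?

Column day 2 is strictly dominated by day 1 for the inspectee (1<2, 2<4); eliminate day 2.
Row day 1 is strictly dominated by row day 2 (2>1, 7>3); eliminate day 1.
Column day 3 is strictly dominated by day 1 for the inspectee (2<7); eliminate day 3.
Only (day 2, day 1) remains, with payoff 2.

2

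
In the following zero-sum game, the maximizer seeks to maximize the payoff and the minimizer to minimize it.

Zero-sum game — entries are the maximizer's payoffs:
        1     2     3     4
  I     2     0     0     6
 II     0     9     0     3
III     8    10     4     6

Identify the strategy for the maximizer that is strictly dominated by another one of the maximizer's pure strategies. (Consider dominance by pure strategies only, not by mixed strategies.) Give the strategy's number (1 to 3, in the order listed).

2

Compare II with III: 8 > 0, 10 > 9, 4 > 0, 6 > 3.
So III strictly dominates II for the maximizer; II is strictly dominated.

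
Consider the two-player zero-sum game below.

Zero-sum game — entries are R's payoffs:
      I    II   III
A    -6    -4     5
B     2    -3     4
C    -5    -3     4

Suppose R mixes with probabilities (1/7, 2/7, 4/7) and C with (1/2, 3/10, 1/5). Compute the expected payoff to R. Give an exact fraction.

Against (1/2, 3/10, 1/5), each row's expected payoff is A: -16/5; B: 9/10; C: -13/5.
Taking the (1/7, 2/7, 4/7)-weighted average: (1/7)·(-16/5) + (2/7)·(9/10) + (4/7)·(-13/5) = -59/35.

-59/35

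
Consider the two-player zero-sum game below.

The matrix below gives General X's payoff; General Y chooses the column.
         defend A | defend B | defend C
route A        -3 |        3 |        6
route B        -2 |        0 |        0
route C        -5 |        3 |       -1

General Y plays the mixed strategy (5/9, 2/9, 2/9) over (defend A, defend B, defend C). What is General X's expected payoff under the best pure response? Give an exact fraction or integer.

route A: (-3)·(5/9) + (3)·(2/9) + (6)·(2/9) = 1/3.
route B: (-2)·(5/9) + (0)·(2/9) + (0)·(2/9) = -10/9.
route C: (-5)·(5/9) + (3)·(2/9) + (-1)·(2/9) = -7/3.
The best pure response is route A with expected payoff 1/3.

1/3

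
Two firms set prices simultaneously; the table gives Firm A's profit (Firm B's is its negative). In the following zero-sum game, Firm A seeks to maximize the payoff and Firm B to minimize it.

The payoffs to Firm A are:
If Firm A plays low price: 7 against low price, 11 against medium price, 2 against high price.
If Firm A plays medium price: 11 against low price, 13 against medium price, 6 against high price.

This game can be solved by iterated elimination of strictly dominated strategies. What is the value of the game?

Row low price is strictly dominated by row medium price (11>7, 13>11, 6>2); eliminate low price.
Column medium price is strictly dominated by low price for Firm B (11<13); eliminate medium price.
Column low price is strictly dominated by high price for Firm B (6<11); eliminate low price.
Only (medium price, high price) remains, with payoff 6.

6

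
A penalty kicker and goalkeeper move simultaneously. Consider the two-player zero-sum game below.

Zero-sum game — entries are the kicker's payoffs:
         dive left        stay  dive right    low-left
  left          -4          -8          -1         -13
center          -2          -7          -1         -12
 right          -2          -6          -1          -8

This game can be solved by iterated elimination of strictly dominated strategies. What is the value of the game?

Column dive right is strictly dominated by dive left for the goalkeeper (-4<-1, -2<-1, -2<-1); eliminate dive right.
Column dive left is strictly dominated by stay for the goalkeeper (-8<-4, -7<-2, -6<-2); eliminate dive left.
Row left is strictly dominated by row center (-7>-8, -12>-13); eliminate left.
Row center is strictly dominated by row right (-6>-7, -8>-12); eliminate center.
Column stay is strictly dominated by low-left for the goalkeeper (-8<-6); eliminate stay.
Only (right, low-left) remains, with payoff -8.

-8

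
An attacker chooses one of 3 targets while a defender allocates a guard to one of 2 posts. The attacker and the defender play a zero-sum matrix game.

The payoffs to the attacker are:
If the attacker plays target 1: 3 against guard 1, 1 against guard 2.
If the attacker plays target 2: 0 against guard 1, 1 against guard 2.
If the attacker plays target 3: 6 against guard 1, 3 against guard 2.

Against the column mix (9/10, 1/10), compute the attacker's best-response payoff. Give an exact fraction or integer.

target 1: (3)·(9/10) + (1)·(1/10) = 14/5.
target 2: (0)·(9/10) + (1)·(1/10) = 1/10.
target 3: (6)·(9/10) + (3)·(1/10) = 57/10.
The best pure response is target 3 with expected payoff 57/10.

57/10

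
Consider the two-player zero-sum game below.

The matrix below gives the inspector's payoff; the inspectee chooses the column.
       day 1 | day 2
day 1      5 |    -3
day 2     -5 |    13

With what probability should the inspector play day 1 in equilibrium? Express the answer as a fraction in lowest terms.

Row minima are -3 and -5, so the inspector's maximin is -3; column maxima are 5 and 13, so the inspectee's minimax is 5. These differ, so the equilibrium is in mixed strategies.
Let the inspector play day 1 with probability p. The inspectee is indifferent when 5p − 5(1−p) = −3p + 13(1−p), giving p = 9/13.

9/13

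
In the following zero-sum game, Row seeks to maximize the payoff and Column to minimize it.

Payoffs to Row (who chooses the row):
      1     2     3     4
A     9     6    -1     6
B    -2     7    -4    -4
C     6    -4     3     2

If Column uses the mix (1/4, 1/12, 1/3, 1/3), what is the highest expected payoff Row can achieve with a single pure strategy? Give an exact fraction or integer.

53/12

A: (9)·(1/4) + (6)·(1/12) + (-1)·(1/3) + (6)·(1/3) = 53/12.
B: (-2)·(1/4) + (7)·(1/12) + (-4)·(1/3) + (-4)·(1/3) = -31/12.
C: (6)·(1/4) + (-4)·(1/12) + (3)·(1/3) + (2)·(1/3) = 17/6.
The best pure response is A with expected payoff 53/12.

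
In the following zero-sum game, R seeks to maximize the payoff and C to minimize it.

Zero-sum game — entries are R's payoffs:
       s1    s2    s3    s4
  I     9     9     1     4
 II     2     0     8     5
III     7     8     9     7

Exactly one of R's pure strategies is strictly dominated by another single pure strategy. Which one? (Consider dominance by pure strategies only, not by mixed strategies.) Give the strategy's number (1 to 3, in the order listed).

2

Compare II with III: 7 > 2, 8 > 0, 9 > 8, 7 > 5.
So III strictly dominates II for R; II is strictly dominated.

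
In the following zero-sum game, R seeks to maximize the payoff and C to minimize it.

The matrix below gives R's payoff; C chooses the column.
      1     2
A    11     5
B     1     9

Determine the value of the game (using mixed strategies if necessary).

Row minima are 5 and 1, so R's maximin is 5; column maxima are 11 and 9, so C's minimax is 9. These differ, so the equilibrium is in mixed strategies.
Let R play A with probability p. C is indifferent when 11p + (1−p) = 5p + 9(1−p), giving p = 4/7.
Let C play 1 with probability q. R is indifferent when 11q + 5(1−q) = q + 9(1−q), giving q = 2/7.
The value is 11·(2/7) + (5)·(5/7) = 47/7.

47/7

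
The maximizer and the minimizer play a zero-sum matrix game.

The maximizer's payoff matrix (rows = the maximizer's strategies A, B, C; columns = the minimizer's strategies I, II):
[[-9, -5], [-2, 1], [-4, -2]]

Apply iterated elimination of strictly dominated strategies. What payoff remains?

-2

Column II is strictly dominated by I for the minimizer (-9<-5, -2<1, -4<-2); eliminate II.
Row C is strictly dominated by row B (-2>-4); eliminate C.
Row A is strictly dominated by row B (-2>-9); eliminate A.
Only (B, I) remains, with payoff -2.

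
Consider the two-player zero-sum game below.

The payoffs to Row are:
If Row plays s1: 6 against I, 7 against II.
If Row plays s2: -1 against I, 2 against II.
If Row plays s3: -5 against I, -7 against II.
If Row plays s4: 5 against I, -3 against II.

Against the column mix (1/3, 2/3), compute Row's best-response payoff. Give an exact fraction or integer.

s1: (6)·(1/3) + (7)·(2/3) = 20/3.
s2: (-1)·(1/3) + (2)·(2/3) = 1.
s3: (-5)·(1/3) + (-7)·(2/3) = -19/3.
s4: (5)·(1/3) + (-3)·(2/3) = -1/3.
The best pure response is s1 with expected payoff 20/3.

20/3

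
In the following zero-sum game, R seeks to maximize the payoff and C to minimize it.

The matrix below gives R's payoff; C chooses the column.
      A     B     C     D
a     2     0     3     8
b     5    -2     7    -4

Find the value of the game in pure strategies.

Row minima: 0, -4 → R's maximin is 0.
Column maxima: 5, 0, 7, 8 → C's minimax is 0.
They coincide at (a, B), so the value is 0.

0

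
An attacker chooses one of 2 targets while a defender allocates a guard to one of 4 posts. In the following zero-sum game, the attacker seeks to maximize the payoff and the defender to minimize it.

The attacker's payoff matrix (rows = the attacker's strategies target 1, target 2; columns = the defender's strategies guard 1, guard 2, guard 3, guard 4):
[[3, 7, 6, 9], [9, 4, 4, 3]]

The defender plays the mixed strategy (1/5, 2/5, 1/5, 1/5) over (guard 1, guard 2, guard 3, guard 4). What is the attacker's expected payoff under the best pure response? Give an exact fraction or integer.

target 1: (3)·(1/5) + (7)·(2/5) + (6)·(1/5) + (9)·(1/5) = 32/5.
target 2: (9)·(1/5) + (4)·(2/5) + (4)·(1/5) + (3)·(1/5) = 24/5.
The best pure response is target 1 with expected payoff 32/5.

32/5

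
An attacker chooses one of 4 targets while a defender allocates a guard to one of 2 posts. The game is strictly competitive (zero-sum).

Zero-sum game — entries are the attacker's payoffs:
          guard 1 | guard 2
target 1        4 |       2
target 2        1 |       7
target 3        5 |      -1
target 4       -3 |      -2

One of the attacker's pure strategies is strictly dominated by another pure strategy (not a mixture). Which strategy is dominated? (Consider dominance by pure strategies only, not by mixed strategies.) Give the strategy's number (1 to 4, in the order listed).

4

Compare target 4 with target 1: 4 > -3, 2 > -2.
So target 1 strictly dominates target 4 for the attacker; target 4 is strictly dominated.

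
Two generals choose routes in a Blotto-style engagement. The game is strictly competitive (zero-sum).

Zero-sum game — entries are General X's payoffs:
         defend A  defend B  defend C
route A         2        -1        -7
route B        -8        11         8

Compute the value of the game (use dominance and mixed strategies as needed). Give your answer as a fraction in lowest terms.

Column defend B is strictly dominated by defend C for General Y (it gives General X more in every row).
The remaining 2×2 game on (route A, route B) × (defend A, defend C) has no saddle point. Let General X play route A with probability p; indifference gives 2p − 8(1−p) = −7p + 8(1−p), so p = 16/25.
Similarly General Y's optimal q on defend A is 3/5, and the value is 2·(3/5) + (-7)·(2/5) = -8/5.

-8/5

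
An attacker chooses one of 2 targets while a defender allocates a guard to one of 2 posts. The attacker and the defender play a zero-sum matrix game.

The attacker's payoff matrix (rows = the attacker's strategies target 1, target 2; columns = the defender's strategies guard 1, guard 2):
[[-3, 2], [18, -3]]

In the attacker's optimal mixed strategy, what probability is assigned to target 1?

21/26

Row minima are -3 and -3, so the attacker's maximin is -3; column maxima are 18 and 2, so the defender's minimax is 2. These differ, so the equilibrium is in mixed strategies.
Let the attacker play target 1 with probability p. The defender is indifferent when −3p + 18(1−p) = 2p − 3(1−p), giving p = 21/26.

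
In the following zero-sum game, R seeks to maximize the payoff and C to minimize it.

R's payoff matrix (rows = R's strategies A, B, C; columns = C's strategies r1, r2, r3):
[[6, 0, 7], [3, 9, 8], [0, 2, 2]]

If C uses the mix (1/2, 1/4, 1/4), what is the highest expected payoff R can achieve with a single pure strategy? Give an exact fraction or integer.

23/4

A: (6)·(1/2) + (0)·(1/4) + (7)·(1/4) = 19/4.
B: (3)·(1/2) + (9)·(1/4) + (8)·(1/4) = 23/4.
C: (0)·(1/2) + (2)·(1/4) + (2)·(1/4) = 1.
The best pure response is B with expected payoff 23/4.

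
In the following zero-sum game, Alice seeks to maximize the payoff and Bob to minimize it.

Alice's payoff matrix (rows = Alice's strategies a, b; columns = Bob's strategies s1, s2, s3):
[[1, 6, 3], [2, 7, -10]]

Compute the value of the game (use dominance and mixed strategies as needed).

Column s2 is strictly dominated by s1 for Bob (it gives Alice more in every row).
The remaining 2×2 game on (a, b) × (s1, s3) has no saddle point. Let Alice play a with probability p; indifference gives p + 2(1−p) = 3p − 10(1−p), so p = 6/7.
Similarly Bob's optimal q on s1 is 13/14, and the value is 1·(13/14) + (3)·(1/14) = 8/7.

8/7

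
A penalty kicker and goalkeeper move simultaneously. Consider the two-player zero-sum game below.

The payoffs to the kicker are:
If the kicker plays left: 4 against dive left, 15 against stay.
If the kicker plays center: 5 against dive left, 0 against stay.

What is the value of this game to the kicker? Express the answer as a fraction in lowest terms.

75/16

Row minima are 4 and 0, so the kicker's maximin is 4; column maxima are 5 and 15, so the goalkeeper's minimax is 5. These differ, so the equilibrium is in mixed strategies.
Let the kicker play left with probability p. The goalkeeper is indifferent when 4p + 5(1−p) = 15p, giving p = 5/16.
Let the goalkeeper play dive left with probability q. The kicker is indifferent when 4q + 15(1−q) = 5q, giving q = 15/16.
The value is 4·(15/16) + (15)·(1/16) = 75/16.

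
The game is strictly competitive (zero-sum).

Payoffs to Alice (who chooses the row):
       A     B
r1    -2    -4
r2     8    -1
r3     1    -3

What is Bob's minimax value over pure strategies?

-1

The worst case (largest entry) in each column is A: 8, B: -1.
The best (smallest) of these is -1.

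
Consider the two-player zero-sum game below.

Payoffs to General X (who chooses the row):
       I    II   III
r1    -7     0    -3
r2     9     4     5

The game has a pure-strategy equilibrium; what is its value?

4

Row minima: -7, 4 → General X's maximin is 4.
Column maxima: 9, 4, 5 → General Y's minimax is 4.
They coincide at (r2, II), so the value is 4.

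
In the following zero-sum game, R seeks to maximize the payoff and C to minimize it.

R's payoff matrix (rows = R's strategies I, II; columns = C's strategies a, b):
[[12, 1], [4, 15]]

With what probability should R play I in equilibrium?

1/2

Row minima are 1 and 4, so R's maximin is 4; column maxima are 12 and 15, so C's minimax is 12. These differ, so the equilibrium is in mixed strategies.
Let R play I with probability p. C is indifferent when 12p + 4(1−p) = p + 15(1−p), giving p = 1/2.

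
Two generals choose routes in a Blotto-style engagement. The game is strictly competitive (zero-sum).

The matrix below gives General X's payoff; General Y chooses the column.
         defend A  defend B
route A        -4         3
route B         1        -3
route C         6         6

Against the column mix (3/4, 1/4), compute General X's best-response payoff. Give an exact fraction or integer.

route A: (-4)·(3/4) + (3)·(1/4) = -9/4.
route B: (1)·(3/4) + (-3)·(1/4) = 0.
route C: (6)·(3/4) + (6)·(1/4) = 6.
The best pure response is route C with expected payoff 6.

6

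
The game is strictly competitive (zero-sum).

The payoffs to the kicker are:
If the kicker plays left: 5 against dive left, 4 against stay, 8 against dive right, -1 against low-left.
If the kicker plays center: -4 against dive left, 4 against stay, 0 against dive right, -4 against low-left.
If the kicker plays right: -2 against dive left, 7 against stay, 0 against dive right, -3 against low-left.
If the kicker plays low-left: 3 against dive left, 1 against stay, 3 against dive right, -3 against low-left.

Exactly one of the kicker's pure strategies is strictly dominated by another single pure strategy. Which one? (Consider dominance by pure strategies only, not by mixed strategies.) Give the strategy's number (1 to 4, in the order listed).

4

Compare low-left with left: 5 > 3, 4 > 1, 8 > 3, -1 > -3.
So left strictly dominates low-left for the kicker; low-left is strictly dominated.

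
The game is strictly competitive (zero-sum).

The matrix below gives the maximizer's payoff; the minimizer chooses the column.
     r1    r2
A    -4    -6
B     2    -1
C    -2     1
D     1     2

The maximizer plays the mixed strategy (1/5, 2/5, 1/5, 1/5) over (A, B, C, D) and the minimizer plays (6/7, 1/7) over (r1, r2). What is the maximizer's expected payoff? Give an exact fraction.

Against (6/7, 1/7), each row's expected payoff is A: -30/7; B: 11/7; C: -11/7; D: 8/7.
Taking the (1/5, 2/5, 1/5, 1/5)-weighted average: (1/5)·(-30/7) + (2/5)·(11/7) + (1/5)·(-11/7) + (1/5)·(8/7) = -11/35.

-11/35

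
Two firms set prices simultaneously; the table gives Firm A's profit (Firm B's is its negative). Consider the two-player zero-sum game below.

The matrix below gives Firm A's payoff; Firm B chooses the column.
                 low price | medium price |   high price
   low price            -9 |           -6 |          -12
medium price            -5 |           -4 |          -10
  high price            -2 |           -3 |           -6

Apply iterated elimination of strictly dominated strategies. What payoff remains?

Column medium price is strictly dominated by high price for Firm B (-12<-6, -10<-4, -6<-3); eliminate medium price.
Row low price is strictly dominated by row medium price (-5>-9, -10>-12); eliminate low price.
Column low price is strictly dominated by high price for Firm B (-10<-5, -6<-2); eliminate low price.
Row medium price is strictly dominated by row high price (-6>-10); eliminate medium price.
Only (high price, high price) remains, with payoff -6.

-6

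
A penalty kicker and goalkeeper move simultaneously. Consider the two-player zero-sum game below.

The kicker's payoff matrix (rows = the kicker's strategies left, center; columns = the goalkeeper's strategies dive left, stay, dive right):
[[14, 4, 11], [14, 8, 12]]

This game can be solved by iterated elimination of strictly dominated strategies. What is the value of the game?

8

Column dive left is strictly dominated by stay for the goalkeeper (4<14, 8<14); eliminate dive left.
Row left is strictly dominated by row center (8>4, 12>11); eliminate left.
Column dive right is strictly dominated by stay for the goalkeeper (8<12); eliminate dive right.
Only (center, stay) remains, with payoff 8.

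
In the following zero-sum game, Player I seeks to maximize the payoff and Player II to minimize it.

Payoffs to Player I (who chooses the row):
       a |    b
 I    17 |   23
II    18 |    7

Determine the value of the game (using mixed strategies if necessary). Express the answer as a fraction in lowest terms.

295/17

Row minima are 17 and 7, so Player I's maximin is 17; column maxima are 18 and 23, so Player II's minimax is 18. These differ, so the equilibrium is in mixed strategies.
Let Player I play I with probability p. Player II is indifferent when 17p + 18(1−p) = 23p + 7(1−p), giving p = 11/17.
Let Player II play a with probability q. Player I is indifferent when 17q + 23(1−q) = 18q + 7(1−q), giving q = 16/17.
The value is 17·(16/17) + (23)·(1/17) = 295/17.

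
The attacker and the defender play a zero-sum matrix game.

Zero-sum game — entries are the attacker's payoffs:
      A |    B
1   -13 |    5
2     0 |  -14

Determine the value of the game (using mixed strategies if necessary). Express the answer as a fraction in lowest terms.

-91/16

Row minima are -13 and -14, so the attacker's maximin is -13; column maxima are 0 and 5, so the defender's minimax is 0. These differ, so the equilibrium is in mixed strategies.
Let the attacker play 1 with probability p. The defender is indifferent when −13p = 5p − 14(1−p), giving p = 7/16.
Let the defender play A with probability q. The attacker is indifferent when −13q + 5(1−q) = −14(1−q), giving q = 19/32.
The value is -13·(19/32) + (5)·(13/32) = -91/16.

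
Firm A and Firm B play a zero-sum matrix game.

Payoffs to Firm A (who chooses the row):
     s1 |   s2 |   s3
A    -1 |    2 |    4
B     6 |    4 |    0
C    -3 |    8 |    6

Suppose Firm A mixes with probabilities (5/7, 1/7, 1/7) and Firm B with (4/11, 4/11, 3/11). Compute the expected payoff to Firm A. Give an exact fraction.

158/77

Against (4/11, 4/11, 3/11), each row's expected payoff is A: 16/11; B: 40/11; C: 38/11.
Taking the (5/7, 1/7, 1/7)-weighted average: (5/7)·(16/11) + (1/7)·(40/11) + (1/7)·(38/11) = 158/77.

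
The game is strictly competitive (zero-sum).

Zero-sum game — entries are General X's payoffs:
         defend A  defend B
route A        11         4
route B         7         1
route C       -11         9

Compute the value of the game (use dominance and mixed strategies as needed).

143/27

Row route B is strictly dominated by row route A, so General X never plays it.
The remaining 2×2 game on (route A, route C) × (defend A, defend B) has no saddle point. Let General X play route A with probability p; indifference gives 11p − 11(1−p) = 4p + 9(1−p), so p = 20/27.
Similarly General Y's optimal q on defend A is 5/27, and the value is 11·(5/27) + (4)·(22/27) = 143/27.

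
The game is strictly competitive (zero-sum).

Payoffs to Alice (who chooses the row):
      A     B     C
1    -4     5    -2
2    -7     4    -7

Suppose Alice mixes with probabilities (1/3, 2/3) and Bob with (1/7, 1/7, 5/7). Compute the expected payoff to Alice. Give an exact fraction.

-85/21

Against (1/7, 1/7, 5/7), each row's expected payoff is 1: -9/7; 2: -38/7.
Taking the (1/3, 2/3)-weighted average: (1/3)·(-9/7) + (2/3)·(-38/7) = -85/21.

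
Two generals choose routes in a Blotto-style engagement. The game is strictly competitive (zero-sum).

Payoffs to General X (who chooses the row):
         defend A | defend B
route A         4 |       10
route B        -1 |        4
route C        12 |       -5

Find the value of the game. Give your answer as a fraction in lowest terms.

Row route B is strictly dominated by row route A, so General X never plays it.
The remaining 2×2 game on (route A, route C) × (defend A, defend B) has no saddle point. Let General X play route A with probability p; indifference gives 4p + 12(1−p) = 10p − 5(1−p), so p = 17/23.
Similarly General Y's optimal q on defend A is 15/23, and the value is 4·(15/23) + (10)·(8/23) = 140/23.

140/23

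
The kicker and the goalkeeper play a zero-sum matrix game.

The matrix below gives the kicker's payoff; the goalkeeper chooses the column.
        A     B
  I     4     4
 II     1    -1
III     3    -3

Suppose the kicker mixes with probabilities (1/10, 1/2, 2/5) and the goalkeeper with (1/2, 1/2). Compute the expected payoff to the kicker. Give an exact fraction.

Against (1/2, 1/2), each row's expected payoff is I: 4; II: 0; III: 0.
Taking the (1/10, 1/2, 2/5)-weighted average: (1/10)·(4) + (1/2)·(0) + (2/5)·(0) = 2/5.

2/5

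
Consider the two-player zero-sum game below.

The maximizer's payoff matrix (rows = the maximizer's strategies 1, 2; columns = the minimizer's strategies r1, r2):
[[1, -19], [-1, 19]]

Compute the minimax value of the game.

Row minima are -19 and -1, so the maximizer's maximin is -1; column maxima are 1 and 19, so the minimizer's minimax is 1. These differ, so the equilibrium is in mixed strategies.
Let the maximizer play 1 with probability p. The minimizer is indifferent when p − (1−p) = −19p + 19(1−p), giving p = 1/2.
Let the minimizer play r1 with probability q. The maximizer is indifferent when q − 19(1−q) = −q + 19(1−q), giving q = 19/20.
The value is 1·(19/20) + (-19)·(1/20) = 0.

0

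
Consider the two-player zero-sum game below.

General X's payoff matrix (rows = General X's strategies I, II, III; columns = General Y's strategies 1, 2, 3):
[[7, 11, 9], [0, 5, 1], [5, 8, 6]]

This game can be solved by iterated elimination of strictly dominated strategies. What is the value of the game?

7

Column 2 is strictly dominated by 1 for General Y (7<11, 0<5, 5<8); eliminate 2.
Row II is strictly dominated by row I (7>0, 9>1); eliminate II.
Row III is strictly dominated by row I (7>5, 9>6); eliminate III.
Column 3 is strictly dominated by 1 for General Y (7<9); eliminate 3.
Only (I, 1) remains, with payoff 7.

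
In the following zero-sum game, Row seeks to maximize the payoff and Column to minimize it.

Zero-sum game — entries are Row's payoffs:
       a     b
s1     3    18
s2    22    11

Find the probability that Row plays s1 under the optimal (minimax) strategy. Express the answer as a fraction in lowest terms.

11/26

Row minima are 3 and 11, so Row's maximin is 11; column maxima are 22 and 18, so Column's minimax is 18. These differ, so the equilibrium is in mixed strategies.
Let Row play s1 with probability p. Column is indifferent when 3p + 22(1−p) = 18p + 11(1−p), giving p = 11/26.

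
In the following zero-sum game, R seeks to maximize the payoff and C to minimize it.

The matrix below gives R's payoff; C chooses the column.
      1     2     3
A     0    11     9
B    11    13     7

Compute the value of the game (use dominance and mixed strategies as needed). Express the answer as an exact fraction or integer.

99/13

Column 2 is strictly dominated by 3 for C (it gives R more in every row).
The remaining 2×2 game on (A, B) × (1, 3) has no saddle point. Let R play A with probability p; indifference gives 11(1−p) = 9p + 7(1−p), so p = 4/13.
Similarly C's optimal q on 1 is 2/13, and the value is 0·(2/13) + (9)·(11/13) = 99/13.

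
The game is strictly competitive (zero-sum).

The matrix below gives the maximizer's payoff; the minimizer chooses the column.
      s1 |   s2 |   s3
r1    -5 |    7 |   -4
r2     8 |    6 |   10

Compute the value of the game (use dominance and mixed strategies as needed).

Column s3 is strictly dominated by s1 for the minimizer (it gives the maximizer more in every row).
The remaining 2×2 game on (r1, r2) × (s1, s2) has no saddle point. Let the maximizer play r1 with probability p; indifference gives −5p + 8(1−p) = 7p + 6(1−p), so p = 1/7.
Similarly the minimizer's optimal q on s1 is 1/14, and the value is -5·(1/14) + (7)·(13/14) = 43/7.

43/7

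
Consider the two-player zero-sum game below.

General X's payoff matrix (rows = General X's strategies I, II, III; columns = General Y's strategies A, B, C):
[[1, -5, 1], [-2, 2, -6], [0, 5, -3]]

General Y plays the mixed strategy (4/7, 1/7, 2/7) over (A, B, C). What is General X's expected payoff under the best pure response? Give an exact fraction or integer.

1/7

I: (1)·(4/7) + (-5)·(1/7) + (1)·(2/7) = 1/7.
II: (-2)·(4/7) + (2)·(1/7) + (-6)·(2/7) = -18/7.
III: (0)·(4/7) + (5)·(1/7) + (-3)·(2/7) = -1/7.
The best pure response is I with expected payoff 1/7.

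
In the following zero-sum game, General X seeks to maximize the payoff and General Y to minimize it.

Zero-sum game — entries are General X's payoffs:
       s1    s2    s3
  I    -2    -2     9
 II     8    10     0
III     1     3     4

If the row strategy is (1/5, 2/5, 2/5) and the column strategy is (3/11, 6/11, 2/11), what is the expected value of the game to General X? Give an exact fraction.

226/55

Against (3/11, 6/11, 2/11), each row's expected payoff is I: 0; II: 84/11; III: 29/11.
Taking the (1/5, 2/5, 2/5)-weighted average: (1/5)·(0) + (2/5)·(84/11) + (2/5)·(29/11) = 226/55.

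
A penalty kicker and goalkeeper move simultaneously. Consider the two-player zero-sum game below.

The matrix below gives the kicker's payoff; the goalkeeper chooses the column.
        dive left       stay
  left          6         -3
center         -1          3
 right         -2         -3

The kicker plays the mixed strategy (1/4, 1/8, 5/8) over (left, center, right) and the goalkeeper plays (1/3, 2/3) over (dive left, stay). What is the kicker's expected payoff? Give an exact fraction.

Against (1/3, 2/3), each row's expected payoff is left: 0; center: 5/3; right: -8/3.
Taking the (1/4, 1/8, 5/8)-weighted average: (1/4)·(0) + (1/8)·(5/3) + (5/8)·(-8/3) = -35/24.

-35/24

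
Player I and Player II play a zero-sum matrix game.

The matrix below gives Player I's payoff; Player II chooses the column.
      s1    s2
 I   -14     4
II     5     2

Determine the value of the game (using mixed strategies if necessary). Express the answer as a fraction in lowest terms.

16/7

Row minima are -14 and 2, so Player I's maximin is 2; column maxima are 5 and 4, so Player II's minimax is 4. These differ, so the equilibrium is in mixed strategies.
Let Player I play I with probability p. Player II is indifferent when −14p + 5(1−p) = 4p + 2(1−p), giving p = 1/7.
Let Player II play s1 with probability q. Player I is indifferent when −14q + 4(1−q) = 5q + 2(1−q), giving q = 2/21.
The value is -14·(2/21) + (4)·(19/21) = 16/7.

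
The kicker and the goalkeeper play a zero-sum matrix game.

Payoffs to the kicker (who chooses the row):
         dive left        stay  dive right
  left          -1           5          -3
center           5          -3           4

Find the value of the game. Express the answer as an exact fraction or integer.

Column dive left is strictly dominated by dive right for the goalkeeper (it gives the kicker more in every row).
The remaining 2×2 game on (left, center) × (stay, dive right) has no saddle point. Let the kicker play left with probability p; indifference gives 5p − 3(1−p) = −3p + 4(1−p), so p = 7/15.
Similarly the goalkeeper's optimal q on stay is 7/15, and the value is 5·(7/15) + (-3)·(8/15) = 11/15.

11/15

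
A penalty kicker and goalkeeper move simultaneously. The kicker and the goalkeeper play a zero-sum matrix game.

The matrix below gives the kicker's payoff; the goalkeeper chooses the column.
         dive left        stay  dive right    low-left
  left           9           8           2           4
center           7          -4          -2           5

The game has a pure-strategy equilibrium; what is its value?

2

Row minima: 2, -4 → the kicker's maximin is 2.
Column maxima: 9, 8, 2, 5 → the goalkeeper's minimax is 2.
They coincide at (left, dive right), so the value is 2.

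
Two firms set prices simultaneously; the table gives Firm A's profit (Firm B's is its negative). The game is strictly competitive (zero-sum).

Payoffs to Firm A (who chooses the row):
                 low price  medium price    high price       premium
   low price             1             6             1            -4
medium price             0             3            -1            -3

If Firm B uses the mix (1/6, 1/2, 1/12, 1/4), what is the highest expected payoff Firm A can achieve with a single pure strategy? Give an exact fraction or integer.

low price: (1)·(1/6) + (6)·(1/2) + (1)·(1/12) + (-4)·(1/4) = 9/4.
medium price: (0)·(1/6) + (3)·(1/2) + (-1)·(1/12) + (-3)·(1/4) = 2/3.
The best pure response is low price with expected payoff 9/4.

9/4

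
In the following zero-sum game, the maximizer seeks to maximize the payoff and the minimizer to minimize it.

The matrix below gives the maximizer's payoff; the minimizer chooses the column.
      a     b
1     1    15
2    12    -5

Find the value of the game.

185/31

Row minima are 1 and -5, so the maximizer's maximin is 1; column maxima are 12 and 15, so the minimizer's minimax is 12. These differ, so the equilibrium is in mixed strategies.
Let the maximizer play 1 with probability p. The minimizer is indifferent when p + 12(1−p) = 15p − 5(1−p), giving p = 17/31.
Let the minimizer play a with probability q. The maximizer is indifferent when q + 15(1−q) = 12q − 5(1−q), giving q = 20/31.
The value is 1·(20/31) + (15)·(11/31) = 185/31.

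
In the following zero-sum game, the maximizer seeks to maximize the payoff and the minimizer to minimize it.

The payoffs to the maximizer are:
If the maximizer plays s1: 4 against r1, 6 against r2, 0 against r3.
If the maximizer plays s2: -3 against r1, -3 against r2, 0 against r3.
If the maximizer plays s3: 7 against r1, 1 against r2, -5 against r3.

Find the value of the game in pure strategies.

0

Row minima: 0, -3, -5 → the maximizer's maximin is 0.
Column maxima: 7, 6, 0 → the minimizer's minimax is 0.
They coincide at (s1, r3), so the value is 0.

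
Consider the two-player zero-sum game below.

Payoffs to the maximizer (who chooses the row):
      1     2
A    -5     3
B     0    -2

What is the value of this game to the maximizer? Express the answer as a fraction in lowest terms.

Row minima are -5 and -2, so the maximizer's maximin is -2; column maxima are 0 and 3, so the minimizer's minimax is 0. These differ, so the equilibrium is in mixed strategies.
Let the maximizer play A with probability p. The minimizer is indifferent when −5p = 3p − 2(1−p), giving p = 1/5.
Let the minimizer play 1 with probability q. The maximizer is indifferent when −5q + 3(1−q) = −2(1−q), giving q = 1/2.
The value is -5·(1/2) + (3)·(1/2) = -1.

-1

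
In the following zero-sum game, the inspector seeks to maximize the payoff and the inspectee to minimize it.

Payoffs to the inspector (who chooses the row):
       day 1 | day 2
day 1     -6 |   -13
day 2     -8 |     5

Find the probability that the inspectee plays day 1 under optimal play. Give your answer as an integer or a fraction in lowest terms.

9/10

Row minima are -13 and -8, so the inspector's maximin is -8; column maxima are -6 and 5, so the inspectee's minimax is -6. These differ, so the equilibrium is in mixed strategies.
Let the inspectee play day 1 with probability q. The inspector is indifferent when −6q − 13(1−q) = −8q + 5(1−q), giving q = 9/10.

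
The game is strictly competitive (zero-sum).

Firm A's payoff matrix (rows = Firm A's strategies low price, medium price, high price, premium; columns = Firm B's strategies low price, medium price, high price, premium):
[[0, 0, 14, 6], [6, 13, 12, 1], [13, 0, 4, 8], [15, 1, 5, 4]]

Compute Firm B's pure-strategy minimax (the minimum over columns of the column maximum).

8

The worst case (largest entry) in each column is low price: 15, medium price: 13, high price: 14, premium: 8.
The best (smallest) of these is 8.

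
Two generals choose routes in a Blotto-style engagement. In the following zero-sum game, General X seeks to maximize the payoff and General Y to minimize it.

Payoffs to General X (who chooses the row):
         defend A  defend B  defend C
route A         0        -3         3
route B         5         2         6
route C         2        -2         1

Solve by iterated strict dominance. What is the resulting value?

Row route C is strictly dominated by row route B (5>2, 2>-2, 6>1); eliminate route C.
Column defend C is strictly dominated by defend A for General Y (0<3, 5<6); eliminate defend C.
Column defend A is strictly dominated by defend B for General Y (-3<0, 2<5); eliminate defend A.
Row route A is strictly dominated by row route B (2>-3); eliminate route A.
Only (route B, defend B) remains, with payoff 2.

2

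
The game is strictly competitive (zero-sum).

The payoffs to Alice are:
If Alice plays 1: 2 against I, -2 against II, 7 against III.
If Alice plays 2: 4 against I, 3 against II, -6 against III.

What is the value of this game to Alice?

1/2

Column I is strictly dominated by II for Bob (it gives Alice more in every row).
The remaining 2×2 game on (1, 2) × (II, III) has no saddle point. Let Alice play 1 with probability p; indifference gives −2p + 3(1−p) = 7p − 6(1−p), so p = 1/2.
Similarly Bob's optimal q on II is 13/18, and the value is -2·(13/18) + (7)·(5/18) = 1/2.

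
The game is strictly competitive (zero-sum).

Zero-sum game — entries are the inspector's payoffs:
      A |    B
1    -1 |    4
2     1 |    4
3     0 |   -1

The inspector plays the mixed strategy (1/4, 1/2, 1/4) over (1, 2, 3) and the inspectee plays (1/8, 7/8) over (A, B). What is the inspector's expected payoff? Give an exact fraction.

39/16

Against (1/8, 7/8), each row's expected payoff is 1: 27/8; 2: 29/8; 3: -7/8.
Taking the (1/4, 1/2, 1/4)-weighted average: (1/4)·(27/8) + (1/2)·(29/8) + (1/4)·(-7/8) = 39/16.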